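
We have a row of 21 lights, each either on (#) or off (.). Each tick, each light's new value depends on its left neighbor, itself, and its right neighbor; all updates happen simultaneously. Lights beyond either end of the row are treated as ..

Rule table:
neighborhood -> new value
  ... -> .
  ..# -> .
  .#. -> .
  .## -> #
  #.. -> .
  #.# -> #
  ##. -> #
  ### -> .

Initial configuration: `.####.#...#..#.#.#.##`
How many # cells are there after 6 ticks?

2

.#..##........#.#.###
....##.........#.##.#
....##..........####.
....##..........#..#.
....##...............
....##...............
count of #: 2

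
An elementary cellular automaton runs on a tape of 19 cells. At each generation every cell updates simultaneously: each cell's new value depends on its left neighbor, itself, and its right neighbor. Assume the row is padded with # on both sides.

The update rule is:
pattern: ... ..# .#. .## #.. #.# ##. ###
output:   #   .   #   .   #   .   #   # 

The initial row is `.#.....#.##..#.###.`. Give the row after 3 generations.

#..###..##.#..##.#.

.#####.#..##.#..##.
..####.##..#.##..#.
#..###..##.#..##.#.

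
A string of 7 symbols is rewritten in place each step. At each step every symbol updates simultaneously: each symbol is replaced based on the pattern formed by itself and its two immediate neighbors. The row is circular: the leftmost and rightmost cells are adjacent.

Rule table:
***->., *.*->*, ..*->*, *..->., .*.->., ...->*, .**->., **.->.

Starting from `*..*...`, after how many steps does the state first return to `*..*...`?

step 1: ..*..**
step 2: .*..*..
step 3: *..*..*
step 4: ..*..*.
step 5: **..*..
step 6: ...*..*
step 7: .**..*.
step 8: *...*..
step 9: ..**..*
step 10: .*...*.
step 11: *..**..
step 12: ..*...*
step 13: .*..**.
step 14: *..*...

14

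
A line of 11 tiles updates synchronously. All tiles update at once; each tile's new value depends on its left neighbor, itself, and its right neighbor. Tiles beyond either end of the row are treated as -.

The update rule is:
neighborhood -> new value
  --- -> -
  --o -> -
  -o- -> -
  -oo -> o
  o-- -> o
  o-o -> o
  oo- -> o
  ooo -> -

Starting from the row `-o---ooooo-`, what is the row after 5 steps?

--o--o---oo
---o--o--oo
----o--o-oo
-----o--ooo
------o-o-o

------o-o-o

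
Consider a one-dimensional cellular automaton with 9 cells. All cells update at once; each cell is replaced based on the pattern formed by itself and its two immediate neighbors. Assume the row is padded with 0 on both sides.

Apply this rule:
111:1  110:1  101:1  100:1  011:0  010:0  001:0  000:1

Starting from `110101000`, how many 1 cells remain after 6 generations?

011010111
001101011
100110101
010011010
001001101
100100110
count of 1: 4

4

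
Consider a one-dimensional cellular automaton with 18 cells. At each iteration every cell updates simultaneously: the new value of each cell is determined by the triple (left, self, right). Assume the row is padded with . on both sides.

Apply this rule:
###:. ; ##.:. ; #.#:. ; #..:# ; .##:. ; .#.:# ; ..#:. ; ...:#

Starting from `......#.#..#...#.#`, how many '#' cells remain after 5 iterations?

16

#####.#.##.###.#.#
......#........#.#
#####.########.#.#
...............#.#
##############.#.#
count of #: 16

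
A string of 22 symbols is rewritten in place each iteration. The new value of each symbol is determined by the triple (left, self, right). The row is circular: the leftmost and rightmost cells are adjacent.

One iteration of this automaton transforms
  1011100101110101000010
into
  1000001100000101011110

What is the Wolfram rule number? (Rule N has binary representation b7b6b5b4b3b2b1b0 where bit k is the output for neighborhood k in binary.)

7

position 3: 111 → 0  (bit 7 = 0)
position 4: 110 → 0  (bit 6 = 0)
position 1: 101 → 0  (bit 5 = 0)
position 5: 100 → 0  (bit 4 = 0)
position 2: 011 → 0  (bit 3 = 0)
position 0: 010 → 1  (bit 2 = 1)
position 6: 001 → 1  (bit 1 = 1)
position 17: 000 → 1  (bit 0 = 1)
bits b7..b0 = 00000111 = 7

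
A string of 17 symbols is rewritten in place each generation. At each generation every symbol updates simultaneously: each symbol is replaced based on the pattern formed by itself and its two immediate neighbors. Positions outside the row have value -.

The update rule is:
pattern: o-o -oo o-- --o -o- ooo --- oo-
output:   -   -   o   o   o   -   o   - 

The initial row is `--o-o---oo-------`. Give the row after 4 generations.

ooo-oooo--ooooooo
--------oo-------
oooooooo--ooooooo
--------oo-------

--------oo-------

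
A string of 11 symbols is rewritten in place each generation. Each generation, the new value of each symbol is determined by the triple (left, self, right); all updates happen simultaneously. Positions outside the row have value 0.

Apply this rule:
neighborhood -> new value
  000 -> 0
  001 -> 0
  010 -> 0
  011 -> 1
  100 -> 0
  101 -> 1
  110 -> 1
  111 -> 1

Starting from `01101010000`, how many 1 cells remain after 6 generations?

01110100000
01111000000
01111000000  (fixed point — unchanged through generation 6)
count of 1: 4

4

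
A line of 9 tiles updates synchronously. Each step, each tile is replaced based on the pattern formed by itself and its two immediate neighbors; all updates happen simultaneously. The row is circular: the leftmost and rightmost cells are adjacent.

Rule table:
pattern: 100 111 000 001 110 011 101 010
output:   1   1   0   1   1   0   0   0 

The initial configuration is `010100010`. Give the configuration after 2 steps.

100010101
110100000

110100000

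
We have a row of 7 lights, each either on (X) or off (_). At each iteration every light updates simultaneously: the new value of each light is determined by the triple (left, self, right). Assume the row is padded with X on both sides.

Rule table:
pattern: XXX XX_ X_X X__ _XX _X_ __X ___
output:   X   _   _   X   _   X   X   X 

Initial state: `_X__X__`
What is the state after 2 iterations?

__XXXXX

_XXXXXX
__XXXXX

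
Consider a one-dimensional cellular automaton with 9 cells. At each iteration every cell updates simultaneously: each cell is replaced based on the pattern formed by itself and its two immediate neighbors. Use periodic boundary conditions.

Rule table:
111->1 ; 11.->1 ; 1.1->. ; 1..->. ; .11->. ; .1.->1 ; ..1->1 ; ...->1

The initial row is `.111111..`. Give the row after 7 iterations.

1.11111.1
1..1111..
1.1.111.1
1.1..11..
1.1.1.1.1
1.1.1.1..
1.1.1.1.1

1.1.1.1.1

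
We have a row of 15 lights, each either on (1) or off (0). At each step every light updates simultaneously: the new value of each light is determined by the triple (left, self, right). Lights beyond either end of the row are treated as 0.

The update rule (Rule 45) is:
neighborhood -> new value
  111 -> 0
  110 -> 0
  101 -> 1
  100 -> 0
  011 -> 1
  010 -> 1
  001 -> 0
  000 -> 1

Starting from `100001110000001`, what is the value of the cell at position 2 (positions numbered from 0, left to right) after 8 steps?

0

101101000111101
111011010100011
100110111101010
100101100011110
100111001010000
100100001110111
100101101001100
100111011001001
position 2 holds 0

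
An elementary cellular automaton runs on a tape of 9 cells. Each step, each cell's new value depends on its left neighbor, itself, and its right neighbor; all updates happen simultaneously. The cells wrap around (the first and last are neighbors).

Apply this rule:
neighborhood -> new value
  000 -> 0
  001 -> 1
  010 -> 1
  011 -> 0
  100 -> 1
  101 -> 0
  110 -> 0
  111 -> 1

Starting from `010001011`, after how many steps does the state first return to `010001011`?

step 1: 011011000
step 2: 100000100
step 3: 110001111
step 4: 101010111
step 5: 001010011
step 6: 111011100
step 7: 010001011

7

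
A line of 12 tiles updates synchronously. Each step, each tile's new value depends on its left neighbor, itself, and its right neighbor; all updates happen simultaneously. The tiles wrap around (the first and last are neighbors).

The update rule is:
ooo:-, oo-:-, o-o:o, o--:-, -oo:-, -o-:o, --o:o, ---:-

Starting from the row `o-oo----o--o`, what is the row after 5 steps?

---oo-o--o--

step 1: -o-----oo-o-
step 2: oo----o--oo-
step 3: -----oo-o--o
step 4: ----o--oo-oo
step 5: ---oo-o--o--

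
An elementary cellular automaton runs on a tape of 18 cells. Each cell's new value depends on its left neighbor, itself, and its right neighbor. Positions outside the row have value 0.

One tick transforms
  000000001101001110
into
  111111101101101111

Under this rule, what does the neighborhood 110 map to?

1

At position 9 the neighborhood is 110; the next row has 1 there.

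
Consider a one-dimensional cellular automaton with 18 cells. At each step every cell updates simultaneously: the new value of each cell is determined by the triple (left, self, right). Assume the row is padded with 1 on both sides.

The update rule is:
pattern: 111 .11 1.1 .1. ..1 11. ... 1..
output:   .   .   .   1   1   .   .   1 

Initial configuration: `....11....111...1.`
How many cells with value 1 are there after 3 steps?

2

step 1: 1..1..1..1...1.11.
step 2: .1111111111.11....
step 3: ..............1..1
count of 1: 2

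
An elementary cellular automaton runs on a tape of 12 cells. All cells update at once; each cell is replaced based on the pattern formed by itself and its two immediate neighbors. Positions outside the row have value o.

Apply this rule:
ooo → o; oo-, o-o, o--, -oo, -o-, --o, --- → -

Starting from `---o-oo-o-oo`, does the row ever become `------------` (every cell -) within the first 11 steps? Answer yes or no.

yes

-----------o
------------
all cells are - at step 2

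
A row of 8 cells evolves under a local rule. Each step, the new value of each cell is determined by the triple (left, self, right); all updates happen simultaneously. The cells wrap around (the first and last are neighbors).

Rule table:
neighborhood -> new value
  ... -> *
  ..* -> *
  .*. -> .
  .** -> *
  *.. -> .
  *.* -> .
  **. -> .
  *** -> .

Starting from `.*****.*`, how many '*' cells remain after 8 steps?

.*......
*..*****
..**....
***..***
....**..
*****..*
......**
.******.
count of *: 6

6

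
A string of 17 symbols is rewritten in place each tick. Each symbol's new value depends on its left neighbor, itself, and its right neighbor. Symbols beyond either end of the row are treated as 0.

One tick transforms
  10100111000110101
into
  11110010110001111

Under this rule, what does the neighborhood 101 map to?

At position 1 the neighborhood is 101; the next row has 1 there.

1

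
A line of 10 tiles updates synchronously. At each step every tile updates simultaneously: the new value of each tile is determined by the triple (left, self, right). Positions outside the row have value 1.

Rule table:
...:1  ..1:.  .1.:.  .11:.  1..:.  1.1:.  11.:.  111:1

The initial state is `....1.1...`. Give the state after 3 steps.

.11..1..1.

.11.....1.
....111...
.11..1..1.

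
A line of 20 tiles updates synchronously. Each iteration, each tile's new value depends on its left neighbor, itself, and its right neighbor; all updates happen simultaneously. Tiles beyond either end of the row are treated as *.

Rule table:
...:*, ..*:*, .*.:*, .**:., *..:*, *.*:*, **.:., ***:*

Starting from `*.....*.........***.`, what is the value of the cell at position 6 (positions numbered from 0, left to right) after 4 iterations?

*

.***************.*.*
*.*************.***.
.*.***********.*.*.*
***.*********.*****.
position 6 holds *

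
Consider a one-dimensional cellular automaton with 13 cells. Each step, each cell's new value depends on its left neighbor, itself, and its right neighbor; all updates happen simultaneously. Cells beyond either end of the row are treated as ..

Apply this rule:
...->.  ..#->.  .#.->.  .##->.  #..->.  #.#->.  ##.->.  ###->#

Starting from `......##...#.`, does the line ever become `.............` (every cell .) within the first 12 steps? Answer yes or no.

step 1: .............
all cells are . at step 1

yes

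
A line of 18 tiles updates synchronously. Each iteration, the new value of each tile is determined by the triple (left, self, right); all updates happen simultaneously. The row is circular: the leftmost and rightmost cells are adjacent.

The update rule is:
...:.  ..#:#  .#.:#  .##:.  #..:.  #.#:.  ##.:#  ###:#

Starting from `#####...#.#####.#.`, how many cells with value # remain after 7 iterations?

9

.####..##..####.#.
#.###.#.#.#.###.#.
#..##.#.#.#..##.#.
#.#.#.#.#.#.#.#.#.
#.#.#.#.#.#.#.#.#.  (fixed point — unchanged through iteration 7)
count of #: 9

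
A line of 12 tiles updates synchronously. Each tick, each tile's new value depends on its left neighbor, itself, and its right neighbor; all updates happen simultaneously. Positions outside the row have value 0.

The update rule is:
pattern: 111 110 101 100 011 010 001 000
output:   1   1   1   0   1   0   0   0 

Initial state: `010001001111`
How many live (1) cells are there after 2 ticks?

4

tick 1: 000000001111
tick 2: 000000001111
count of 1: 4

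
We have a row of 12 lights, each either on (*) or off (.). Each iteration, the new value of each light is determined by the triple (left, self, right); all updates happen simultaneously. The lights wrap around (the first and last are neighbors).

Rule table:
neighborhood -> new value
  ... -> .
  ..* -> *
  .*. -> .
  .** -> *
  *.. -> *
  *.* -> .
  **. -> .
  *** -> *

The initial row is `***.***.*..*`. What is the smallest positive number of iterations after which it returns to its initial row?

12

**..**...***
*.***.*.****
..**....****
***.*..****.
**...*****..
*.*.*****.**
....****..**
*..****.***.
.*****..**..
*****.***.*.
****..**....
***.***.*..*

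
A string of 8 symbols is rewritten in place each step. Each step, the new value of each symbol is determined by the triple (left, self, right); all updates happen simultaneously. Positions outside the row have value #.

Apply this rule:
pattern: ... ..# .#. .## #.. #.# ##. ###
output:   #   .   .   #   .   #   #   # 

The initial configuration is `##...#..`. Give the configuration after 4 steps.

###..###

##.#....
###..##.
###..###
###..###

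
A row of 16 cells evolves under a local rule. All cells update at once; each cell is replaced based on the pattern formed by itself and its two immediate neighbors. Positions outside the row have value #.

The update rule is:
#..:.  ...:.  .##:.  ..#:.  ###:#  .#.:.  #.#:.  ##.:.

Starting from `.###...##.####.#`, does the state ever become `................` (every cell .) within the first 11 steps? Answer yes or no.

yes

..#........##...
................
all cells are . at step 2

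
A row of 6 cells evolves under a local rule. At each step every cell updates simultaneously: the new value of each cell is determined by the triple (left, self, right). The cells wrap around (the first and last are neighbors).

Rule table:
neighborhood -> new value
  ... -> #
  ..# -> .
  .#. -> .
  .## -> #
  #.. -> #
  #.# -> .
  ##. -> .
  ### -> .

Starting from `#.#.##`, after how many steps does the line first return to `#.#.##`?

15

step 1: ....#.
step 2: ###..#
step 3: ...#.#
step 4: ##....
step 5: #.###.
step 6: ..#...
step 7: #..###
step 8: .#.#..
step 9: ....##
step 10: ###.#.
step 11: #.....
step 12: .####.
step 13: .#...#
step 14: ..##..
step 15: #.#.##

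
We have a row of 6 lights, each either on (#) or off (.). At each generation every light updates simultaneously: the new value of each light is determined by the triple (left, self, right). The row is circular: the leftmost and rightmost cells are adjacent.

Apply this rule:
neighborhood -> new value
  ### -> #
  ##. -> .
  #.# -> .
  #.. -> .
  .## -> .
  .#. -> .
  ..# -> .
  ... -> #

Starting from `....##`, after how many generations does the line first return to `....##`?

.##...
....##

2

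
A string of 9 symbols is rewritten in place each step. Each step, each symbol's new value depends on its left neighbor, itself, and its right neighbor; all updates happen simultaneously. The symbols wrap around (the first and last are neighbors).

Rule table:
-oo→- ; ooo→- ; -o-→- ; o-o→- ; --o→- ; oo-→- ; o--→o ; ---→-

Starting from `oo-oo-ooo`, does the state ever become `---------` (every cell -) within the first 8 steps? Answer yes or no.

yes

---------
all cells are - at step 1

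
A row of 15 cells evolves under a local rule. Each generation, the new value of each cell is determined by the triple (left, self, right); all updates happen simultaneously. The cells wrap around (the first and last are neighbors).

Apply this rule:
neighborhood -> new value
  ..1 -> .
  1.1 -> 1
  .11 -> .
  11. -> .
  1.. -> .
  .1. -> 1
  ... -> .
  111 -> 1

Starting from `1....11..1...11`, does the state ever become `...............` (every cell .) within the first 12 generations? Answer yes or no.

no

.........1....1
.........1....1  (fixed point — unchanged through generation 12)
generation 12 is .........1....1, still not uniform .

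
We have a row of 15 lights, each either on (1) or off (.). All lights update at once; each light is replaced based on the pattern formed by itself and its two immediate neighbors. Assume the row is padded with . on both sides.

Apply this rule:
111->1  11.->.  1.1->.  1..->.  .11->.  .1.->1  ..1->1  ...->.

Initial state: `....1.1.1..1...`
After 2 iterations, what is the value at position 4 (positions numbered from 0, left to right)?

.

iteration 1: ...11.1.1.11...
iteration 2: ..1...1.1......
position 4 holds .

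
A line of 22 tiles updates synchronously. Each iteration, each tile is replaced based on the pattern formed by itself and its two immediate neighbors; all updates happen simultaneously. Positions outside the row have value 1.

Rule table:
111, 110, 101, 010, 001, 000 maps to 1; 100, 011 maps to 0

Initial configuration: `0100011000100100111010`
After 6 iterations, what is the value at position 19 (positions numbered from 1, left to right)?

1

iteration 1: 1101101011101101011111
iteration 2: 1110111101110111101111
iteration 3: 1111011110111011110111
iteration 4: 1111101111011101111011
iteration 5: 1111110111101110111101
iteration 6: 1111111011110111011110
position 19 holds 1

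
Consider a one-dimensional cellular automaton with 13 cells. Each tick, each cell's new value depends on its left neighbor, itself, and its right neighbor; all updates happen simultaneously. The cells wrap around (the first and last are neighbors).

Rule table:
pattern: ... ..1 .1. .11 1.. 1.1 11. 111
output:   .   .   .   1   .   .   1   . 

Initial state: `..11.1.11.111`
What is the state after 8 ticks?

tick 1: ..11...11.1.1
tick 2: ..11...11....
tick 3: ..11...11....  (fixed point — unchanged through tick 8)

..11...11....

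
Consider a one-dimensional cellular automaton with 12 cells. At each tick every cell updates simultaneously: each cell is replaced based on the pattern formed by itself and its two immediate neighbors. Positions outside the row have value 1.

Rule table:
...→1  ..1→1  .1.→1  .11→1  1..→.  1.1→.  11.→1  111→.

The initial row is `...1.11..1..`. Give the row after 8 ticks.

tick 1: .111.11.11.1
tick 2: .1.1.11.11.1
tick 3: .1.1.11.11.1  (fixed point — unchanged through tick 8)

.1.1.11.11.1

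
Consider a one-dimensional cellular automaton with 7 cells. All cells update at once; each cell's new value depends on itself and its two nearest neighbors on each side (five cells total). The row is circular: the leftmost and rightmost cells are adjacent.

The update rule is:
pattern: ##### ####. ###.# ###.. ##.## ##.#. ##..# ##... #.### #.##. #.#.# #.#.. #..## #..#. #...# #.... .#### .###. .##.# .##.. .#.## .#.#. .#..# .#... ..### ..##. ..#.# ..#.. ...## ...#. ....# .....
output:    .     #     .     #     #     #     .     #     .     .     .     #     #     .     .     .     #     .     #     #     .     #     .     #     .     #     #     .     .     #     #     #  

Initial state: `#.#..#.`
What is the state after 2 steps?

.##..##
#.#.###

#.#.###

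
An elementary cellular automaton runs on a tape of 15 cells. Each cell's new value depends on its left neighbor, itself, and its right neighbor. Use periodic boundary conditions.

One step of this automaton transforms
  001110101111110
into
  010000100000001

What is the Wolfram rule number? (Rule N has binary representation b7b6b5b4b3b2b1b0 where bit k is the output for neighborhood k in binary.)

22

position 3: 111 → 0  (bit 7 = 0)
position 4: 110 → 0  (bit 6 = 0)
position 5: 101 → 0  (bit 5 = 0)
position 14: 100 → 1  (bit 4 = 1)
position 2: 011 → 0  (bit 3 = 0)
position 6: 010 → 1  (bit 2 = 1)
position 1: 001 → 1  (bit 1 = 1)
position 0: 000 → 0  (bit 0 = 0)
bits b7..b0 = 00010110 = 22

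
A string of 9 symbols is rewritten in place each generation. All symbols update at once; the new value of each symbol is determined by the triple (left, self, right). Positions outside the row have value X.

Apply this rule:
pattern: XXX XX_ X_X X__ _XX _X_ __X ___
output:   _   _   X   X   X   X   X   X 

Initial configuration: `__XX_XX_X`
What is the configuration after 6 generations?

_____XX_X

generation 1: XXX_XX_XX
generation 2: ___XX_XX_
generation 3: XXXX_XX_X
generation 4: ____XX_XX
generation 5: XXXXX_XX_
generation 6: _____XX_X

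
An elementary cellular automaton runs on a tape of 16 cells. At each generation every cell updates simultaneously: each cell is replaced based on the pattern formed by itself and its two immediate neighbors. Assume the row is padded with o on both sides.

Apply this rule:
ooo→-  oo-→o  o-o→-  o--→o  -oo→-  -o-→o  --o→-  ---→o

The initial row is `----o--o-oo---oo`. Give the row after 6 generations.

-o-oo---ooo-o-o-

ooo-oo-o--ooo---
--o--o-oo---ooo-
o-oo-o--ooo---o-
o--o-oo---ooo-o-
oo-o--ooo---o-o-
-o-oo---ooo-o-o-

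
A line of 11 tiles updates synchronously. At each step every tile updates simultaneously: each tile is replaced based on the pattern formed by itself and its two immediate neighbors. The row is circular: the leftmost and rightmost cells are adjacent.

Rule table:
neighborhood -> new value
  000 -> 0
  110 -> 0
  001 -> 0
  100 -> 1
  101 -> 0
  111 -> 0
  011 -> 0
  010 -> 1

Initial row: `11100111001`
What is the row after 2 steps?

00011000110

00010000100
00011000110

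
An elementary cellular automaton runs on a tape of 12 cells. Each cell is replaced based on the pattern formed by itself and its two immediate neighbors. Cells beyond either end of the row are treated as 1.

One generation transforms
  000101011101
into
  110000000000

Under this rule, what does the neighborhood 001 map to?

0

At position 2 the neighborhood is 001; the next row has 0 there.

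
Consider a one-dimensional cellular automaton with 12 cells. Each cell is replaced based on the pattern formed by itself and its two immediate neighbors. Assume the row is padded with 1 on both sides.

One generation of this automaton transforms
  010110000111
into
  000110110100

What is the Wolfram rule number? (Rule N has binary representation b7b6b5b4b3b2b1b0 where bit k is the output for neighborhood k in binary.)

position 10: 111 → 0  (bit 7 = 0)
position 4: 110 → 1  (bit 6 = 1)
position 0: 101 → 0  (bit 5 = 0)
position 5: 100 → 0  (bit 4 = 0)
position 3: 011 → 1  (bit 3 = 1)
position 1: 010 → 0  (bit 2 = 0)
position 8: 001 → 0  (bit 1 = 0)
position 6: 000 → 1  (bit 0 = 1)
bits b7..b0 = 01001001 = 73

73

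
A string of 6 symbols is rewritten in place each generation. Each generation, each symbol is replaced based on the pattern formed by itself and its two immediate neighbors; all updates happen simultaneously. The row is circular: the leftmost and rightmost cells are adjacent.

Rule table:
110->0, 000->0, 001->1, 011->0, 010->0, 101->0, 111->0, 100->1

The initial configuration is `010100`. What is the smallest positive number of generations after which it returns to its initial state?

100010
010100

2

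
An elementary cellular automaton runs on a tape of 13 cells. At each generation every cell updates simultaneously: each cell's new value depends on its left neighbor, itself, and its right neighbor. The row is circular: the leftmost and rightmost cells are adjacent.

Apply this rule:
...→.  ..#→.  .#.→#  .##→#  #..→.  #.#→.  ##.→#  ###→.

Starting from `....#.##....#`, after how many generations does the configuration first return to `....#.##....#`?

1

....#.##....#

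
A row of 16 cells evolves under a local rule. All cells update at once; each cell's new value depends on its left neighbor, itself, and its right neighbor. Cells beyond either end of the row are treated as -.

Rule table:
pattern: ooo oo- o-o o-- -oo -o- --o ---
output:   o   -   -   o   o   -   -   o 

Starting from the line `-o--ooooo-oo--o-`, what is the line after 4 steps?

-o--o-oo-oo-o-o-

--o-oooo--o-o--o
o---ooo-o----o--
-oo-oo---ooo--oo
-o--o-oo-oo-o-o-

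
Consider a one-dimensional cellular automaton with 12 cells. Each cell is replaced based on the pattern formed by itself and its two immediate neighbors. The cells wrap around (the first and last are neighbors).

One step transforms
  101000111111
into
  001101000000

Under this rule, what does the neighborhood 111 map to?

At position 7 the neighborhood is 111; the next row has 0 there.

0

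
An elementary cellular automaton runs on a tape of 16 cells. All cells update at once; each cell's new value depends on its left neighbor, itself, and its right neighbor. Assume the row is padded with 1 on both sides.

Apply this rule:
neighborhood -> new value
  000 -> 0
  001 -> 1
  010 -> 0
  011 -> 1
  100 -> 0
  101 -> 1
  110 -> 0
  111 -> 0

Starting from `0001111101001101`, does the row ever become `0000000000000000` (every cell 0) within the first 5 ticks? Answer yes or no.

no

tick 1: 0011000010011011
tick 2: 0110000100110110
tick 3: 1100001001101101
tick 4: 0000010011011011
tick 5: 0000100110110110
tick 5 is 0000100110110110, still not uniform 0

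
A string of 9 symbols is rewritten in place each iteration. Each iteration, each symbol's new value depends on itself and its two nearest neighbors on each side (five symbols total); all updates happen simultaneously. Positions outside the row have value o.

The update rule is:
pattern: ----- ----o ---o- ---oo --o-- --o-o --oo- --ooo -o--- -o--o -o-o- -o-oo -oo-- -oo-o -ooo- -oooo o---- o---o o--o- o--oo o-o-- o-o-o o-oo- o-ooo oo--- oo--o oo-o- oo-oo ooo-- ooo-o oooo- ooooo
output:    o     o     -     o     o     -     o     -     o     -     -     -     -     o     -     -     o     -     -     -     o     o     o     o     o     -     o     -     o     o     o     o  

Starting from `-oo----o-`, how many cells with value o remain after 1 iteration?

4

-o-ooo---
count of o: 4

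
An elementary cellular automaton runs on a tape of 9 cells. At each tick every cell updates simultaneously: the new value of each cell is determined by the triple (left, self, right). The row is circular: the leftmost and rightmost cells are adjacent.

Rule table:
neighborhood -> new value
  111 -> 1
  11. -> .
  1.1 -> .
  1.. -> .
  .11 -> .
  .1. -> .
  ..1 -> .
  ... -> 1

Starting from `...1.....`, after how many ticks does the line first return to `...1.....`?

tick 1: 11...1111
tick 2: 1..1..111
tick 3: .......11
tick 4: .11111...
tick 5: ..111..11
tick 6: ...1.....

6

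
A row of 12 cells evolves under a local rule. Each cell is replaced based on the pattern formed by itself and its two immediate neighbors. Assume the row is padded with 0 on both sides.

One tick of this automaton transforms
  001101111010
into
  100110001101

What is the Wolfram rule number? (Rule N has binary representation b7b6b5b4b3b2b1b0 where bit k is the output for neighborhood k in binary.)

113

position 6: 111 → 0  (bit 7 = 0)
position 3: 110 → 1  (bit 6 = 1)
position 4: 101 → 1  (bit 5 = 1)
position 11: 100 → 1  (bit 4 = 1)
position 2: 011 → 0  (bit 3 = 0)
position 10: 010 → 0  (bit 2 = 0)
position 1: 001 → 0  (bit 1 = 0)
position 0: 000 → 1  (bit 0 = 1)
bits b7..b0 = 01110001 = 113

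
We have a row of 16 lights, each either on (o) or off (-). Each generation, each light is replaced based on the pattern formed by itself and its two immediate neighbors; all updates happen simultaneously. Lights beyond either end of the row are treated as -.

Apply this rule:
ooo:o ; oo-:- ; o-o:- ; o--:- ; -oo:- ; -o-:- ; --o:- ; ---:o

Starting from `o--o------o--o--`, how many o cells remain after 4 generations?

-----oooo------o
oooo--oo--oooo--
-oo--------oo--o
----oooooo------
count of o: 6

6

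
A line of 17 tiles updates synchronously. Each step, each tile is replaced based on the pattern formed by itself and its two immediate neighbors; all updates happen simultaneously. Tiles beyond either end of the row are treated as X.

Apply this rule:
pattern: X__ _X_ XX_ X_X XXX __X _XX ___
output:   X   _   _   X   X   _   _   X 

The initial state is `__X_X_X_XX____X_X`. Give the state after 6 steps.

_X_X_X__X_X_X__X_

step 1: X__X_X_X__XXX__X_
step 2: _X__X_X_X__X_X__X
step 3: X_X__X_X_X__X_X__
step 4: _X_X__X_X_X__X_X_
step 5: X_X_X__X_X_X__X_X
step 6: _X_X_X__X_X_X__X_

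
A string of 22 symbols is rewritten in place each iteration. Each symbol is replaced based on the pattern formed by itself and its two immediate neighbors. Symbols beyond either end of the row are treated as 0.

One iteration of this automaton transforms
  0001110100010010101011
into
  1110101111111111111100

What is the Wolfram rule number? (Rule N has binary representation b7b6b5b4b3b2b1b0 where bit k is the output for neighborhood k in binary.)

183

position 4: 111 → 1  (bit 7 = 1)
position 5: 110 → 0  (bit 6 = 0)
position 6: 101 → 1  (bit 5 = 1)
position 8: 100 → 1  (bit 4 = 1)
position 3: 011 → 0  (bit 3 = 0)
position 7: 010 → 1  (bit 2 = 1)
position 2: 001 → 1  (bit 1 = 1)
position 0: 000 → 1  (bit 0 = 1)
bits b7..b0 = 10110111 = 183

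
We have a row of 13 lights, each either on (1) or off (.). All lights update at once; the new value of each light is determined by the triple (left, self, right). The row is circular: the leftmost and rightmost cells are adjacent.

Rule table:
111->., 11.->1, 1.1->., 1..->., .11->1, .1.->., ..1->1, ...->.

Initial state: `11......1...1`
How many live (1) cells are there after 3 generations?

4

.1.....1...11
......1...111
.....1...11.1
count of 1: 4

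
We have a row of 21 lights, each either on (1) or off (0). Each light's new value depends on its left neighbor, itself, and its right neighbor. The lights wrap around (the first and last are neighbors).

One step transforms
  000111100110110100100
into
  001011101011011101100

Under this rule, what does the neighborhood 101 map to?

1

At position 11 the neighborhood is 101; the next row has 1 there.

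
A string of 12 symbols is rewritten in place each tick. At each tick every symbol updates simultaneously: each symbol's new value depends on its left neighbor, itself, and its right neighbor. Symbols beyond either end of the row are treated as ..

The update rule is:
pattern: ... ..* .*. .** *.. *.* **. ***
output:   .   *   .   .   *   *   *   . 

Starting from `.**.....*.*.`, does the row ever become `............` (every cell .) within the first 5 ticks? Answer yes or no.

no

*.**...*.*.*
.*.**.*.*.*.
*.*.**.*.*.*
.*.*.**.*.*.
*.*.*.**.*.*
tick 5 is *.*.*.**.*.*, still not uniform .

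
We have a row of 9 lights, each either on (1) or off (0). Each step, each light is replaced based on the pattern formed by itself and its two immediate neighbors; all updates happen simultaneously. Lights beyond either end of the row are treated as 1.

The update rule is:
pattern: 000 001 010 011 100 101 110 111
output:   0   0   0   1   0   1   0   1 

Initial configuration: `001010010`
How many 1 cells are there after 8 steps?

000100001
000000001
000000001  (fixed point — unchanged through step 8)
count of 1: 1

1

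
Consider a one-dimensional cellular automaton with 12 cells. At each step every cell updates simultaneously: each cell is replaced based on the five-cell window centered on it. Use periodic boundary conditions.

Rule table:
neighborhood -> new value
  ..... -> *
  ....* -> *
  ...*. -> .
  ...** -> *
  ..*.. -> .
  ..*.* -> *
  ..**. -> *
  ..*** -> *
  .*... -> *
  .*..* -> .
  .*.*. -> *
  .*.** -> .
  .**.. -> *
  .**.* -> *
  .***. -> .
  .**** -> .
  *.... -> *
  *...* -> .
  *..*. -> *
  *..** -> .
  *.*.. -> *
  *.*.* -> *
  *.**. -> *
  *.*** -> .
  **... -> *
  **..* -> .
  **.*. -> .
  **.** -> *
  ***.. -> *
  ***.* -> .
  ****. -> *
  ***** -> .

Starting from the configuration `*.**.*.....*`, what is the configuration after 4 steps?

.*.........*

****.*******
..*.*.......
*.**********
.*.........*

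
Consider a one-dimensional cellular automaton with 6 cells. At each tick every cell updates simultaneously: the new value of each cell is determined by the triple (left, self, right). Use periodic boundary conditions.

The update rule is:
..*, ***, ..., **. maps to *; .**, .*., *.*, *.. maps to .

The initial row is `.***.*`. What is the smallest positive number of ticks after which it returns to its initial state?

..**..
**.*.*
**....
.*.***
....**
.***.*

6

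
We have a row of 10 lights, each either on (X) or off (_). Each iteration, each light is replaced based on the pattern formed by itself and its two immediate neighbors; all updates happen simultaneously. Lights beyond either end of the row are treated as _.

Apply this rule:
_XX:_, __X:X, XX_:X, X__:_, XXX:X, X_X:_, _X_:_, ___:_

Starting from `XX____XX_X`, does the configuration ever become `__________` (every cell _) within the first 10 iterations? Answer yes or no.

_X___X_X__
X___X_____
___X______
__X_______
_X________
X_________
__________
all cells are _ at iteration 7

yes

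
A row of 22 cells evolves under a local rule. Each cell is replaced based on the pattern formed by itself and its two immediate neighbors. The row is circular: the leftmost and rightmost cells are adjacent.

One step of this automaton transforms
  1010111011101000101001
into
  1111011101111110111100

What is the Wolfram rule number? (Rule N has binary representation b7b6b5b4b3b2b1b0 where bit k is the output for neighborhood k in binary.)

245

position 5: 111 → 1  (bit 7 = 1)
position 0: 110 → 1  (bit 6 = 1)
position 1: 101 → 1  (bit 5 = 1)
position 13: 100 → 1  (bit 4 = 1)
position 4: 011 → 0  (bit 3 = 0)
position 2: 010 → 1  (bit 2 = 1)
position 15: 001 → 0  (bit 1 = 0)
position 14: 000 → 1  (bit 0 = 1)
bits b7..b0 = 11110101 = 245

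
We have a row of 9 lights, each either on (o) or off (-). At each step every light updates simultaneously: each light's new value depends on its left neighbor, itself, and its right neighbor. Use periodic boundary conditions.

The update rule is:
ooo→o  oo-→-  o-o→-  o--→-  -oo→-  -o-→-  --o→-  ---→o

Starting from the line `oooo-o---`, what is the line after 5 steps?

o--------

-oo----o-
----oo---
ooo----oo
oo--oo--o
o--------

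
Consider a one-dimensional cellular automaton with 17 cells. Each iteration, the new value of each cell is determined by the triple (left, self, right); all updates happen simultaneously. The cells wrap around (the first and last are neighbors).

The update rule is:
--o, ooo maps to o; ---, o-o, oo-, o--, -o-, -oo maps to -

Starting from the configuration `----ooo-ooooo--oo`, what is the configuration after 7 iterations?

---o----o-----o--

---o-o---ooo--o--
--o-----o-o--o---
-o-----o----o----
o-----o----o-----
-----o----o-----o
----o----o-----o-
---o----o-----o--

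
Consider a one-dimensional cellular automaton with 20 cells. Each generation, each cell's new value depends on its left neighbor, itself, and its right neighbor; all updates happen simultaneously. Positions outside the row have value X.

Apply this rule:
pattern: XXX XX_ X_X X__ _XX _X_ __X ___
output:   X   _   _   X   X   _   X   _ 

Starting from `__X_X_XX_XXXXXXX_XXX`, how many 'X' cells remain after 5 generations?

XX____X__XXXXXX__XXX
X_X__X_XXXXXXX_XXXXX
___XX__XXXXXX__XXXXX
X_XX_XXXXXXX_XXXXXXX
__X__XXXXXX__XXXXXXX
count of X: 14

14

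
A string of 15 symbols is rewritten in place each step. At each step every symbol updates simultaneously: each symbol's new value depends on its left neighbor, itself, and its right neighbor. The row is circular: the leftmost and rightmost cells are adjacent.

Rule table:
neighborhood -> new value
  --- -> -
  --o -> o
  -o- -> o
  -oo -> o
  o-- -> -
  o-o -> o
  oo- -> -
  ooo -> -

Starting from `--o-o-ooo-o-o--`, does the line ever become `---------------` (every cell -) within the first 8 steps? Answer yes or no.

no

-oooooo--oooo--
oo------oo-----
o------oo-----o
------oo-----oo
-----oo-----oo-
----oo-----oo--
---oo-----oo---
--oo-----oo----
step 8 is --oo-----oo----, still not uniform -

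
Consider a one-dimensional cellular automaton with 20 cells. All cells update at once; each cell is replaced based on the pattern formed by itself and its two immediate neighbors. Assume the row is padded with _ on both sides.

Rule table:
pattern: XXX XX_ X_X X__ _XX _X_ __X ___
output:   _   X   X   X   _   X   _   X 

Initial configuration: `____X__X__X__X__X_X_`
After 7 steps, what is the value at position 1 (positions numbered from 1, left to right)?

X

XXX_XX_XX_XX_XX_XXXX
__XX_XX_XX_XX_XX___X
X__XX_XX_XX_XX_XXX_X
XX__XX_XX_XX_XX__XXX
_XX__XX_XX_XX_XX___X
__XX__XX_XX_XX_XXX_X
X__XX__XX_XX_XX__XXX
position 1 holds X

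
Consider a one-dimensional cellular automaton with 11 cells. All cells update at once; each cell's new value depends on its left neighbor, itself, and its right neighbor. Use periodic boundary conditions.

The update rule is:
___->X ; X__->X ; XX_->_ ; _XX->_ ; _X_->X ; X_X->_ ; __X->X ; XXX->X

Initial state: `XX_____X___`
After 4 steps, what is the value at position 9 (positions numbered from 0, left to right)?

__XXXXXXXXX
XX_XXXXXXX_
____XXXXX__
XXXX_XXX_XX
position 9 holds X

X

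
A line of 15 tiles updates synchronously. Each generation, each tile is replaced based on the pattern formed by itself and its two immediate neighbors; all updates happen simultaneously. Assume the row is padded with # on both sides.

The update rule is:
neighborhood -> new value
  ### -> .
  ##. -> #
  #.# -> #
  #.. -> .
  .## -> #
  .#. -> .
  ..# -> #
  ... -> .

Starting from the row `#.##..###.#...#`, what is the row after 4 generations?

.###....#.##...

####.##.##...##
...#######..##.
..##.....#.####
.###....#.##...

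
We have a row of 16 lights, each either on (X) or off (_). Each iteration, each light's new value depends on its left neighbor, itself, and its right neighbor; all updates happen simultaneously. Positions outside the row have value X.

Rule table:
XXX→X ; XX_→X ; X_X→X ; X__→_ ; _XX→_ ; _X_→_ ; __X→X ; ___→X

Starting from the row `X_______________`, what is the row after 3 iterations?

X_XXXXXXXXXXXXXX
XX_XXXXXXXXXXXXX
XXX_XXXXXXXXXXXX

XXX_XXXXXXXXXXXX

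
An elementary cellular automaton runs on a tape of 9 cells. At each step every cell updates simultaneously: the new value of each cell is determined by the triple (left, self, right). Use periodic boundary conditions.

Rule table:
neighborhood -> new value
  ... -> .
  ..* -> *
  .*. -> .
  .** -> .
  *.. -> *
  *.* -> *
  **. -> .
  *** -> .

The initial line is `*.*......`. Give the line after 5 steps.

.*.*....*
*.*.*..*.
.*.*.**.*
*.*.*..*.  (repeats step 2; period 2)
step 5: .*.*.**.*

.*.*.**.*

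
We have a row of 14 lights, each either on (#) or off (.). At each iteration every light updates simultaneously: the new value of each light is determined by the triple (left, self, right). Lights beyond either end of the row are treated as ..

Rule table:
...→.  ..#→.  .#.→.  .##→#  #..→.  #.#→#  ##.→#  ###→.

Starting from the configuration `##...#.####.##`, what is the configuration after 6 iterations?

iteration 1: ##....##..####
iteration 2: ##....##..#..#
iteration 3: ##....##......
iteration 4: ##....##......  (fixed point — unchanged through iteration 6)

##....##......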